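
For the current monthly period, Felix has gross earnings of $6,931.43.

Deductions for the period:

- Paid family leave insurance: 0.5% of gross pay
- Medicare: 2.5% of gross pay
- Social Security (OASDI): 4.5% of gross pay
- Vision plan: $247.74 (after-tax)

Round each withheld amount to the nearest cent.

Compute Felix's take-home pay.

$6,163.83

Paid family leave insurance: $6,931.43 × 0.005 = $34.66
Social Security (OASDI): $6,931.43 × 0.045 = $311.91
Medicare: $6,931.43 × 0.025 = $173.29
Vision plan: $247.74
Total deductions = $34.66 + $311.91 + $173.29 + $247.74 = $767.60
Net pay = $6,931.43 − $767.60 = $6,163.83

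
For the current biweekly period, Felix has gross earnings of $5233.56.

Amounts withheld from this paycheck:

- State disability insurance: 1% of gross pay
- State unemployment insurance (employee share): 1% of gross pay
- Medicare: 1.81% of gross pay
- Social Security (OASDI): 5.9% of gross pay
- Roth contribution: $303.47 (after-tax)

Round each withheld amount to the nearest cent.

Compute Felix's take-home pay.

$4421.90

Medicare: $5233.56 × 0.0181 = $94.73
State disability insurance: $5233.56 × 0.01 = $52.34
Social Security (OASDI): $5233.56 × 0.059 = $308.78
State unemployment insurance (employee share): $5233.56 × 0.01 = $52.34
Roth contribution: $303.47
Total deductions = $94.73 + $52.34 + $308.78 + $52.34 + $303.47 = $811.66
Net pay = $5233.56 − $811.66 = $4421.90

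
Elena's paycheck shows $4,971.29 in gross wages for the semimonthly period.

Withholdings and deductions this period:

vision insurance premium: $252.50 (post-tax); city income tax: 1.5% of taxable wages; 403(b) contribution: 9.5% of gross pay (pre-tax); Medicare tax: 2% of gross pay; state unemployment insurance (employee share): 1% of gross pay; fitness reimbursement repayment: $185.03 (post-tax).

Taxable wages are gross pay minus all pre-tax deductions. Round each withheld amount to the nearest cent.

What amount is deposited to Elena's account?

$3,844.86

403(b) contribution: $4,971.29 × 0.095 = $472.27
Taxable wages = $4,971.29 − $472.27 = $4,499.02
City income tax: $4,499.02 × 0.015 = $67.49
State unemployment insurance (employee share): $4,971.29 × 0.01 = $49.71
Medicare tax: $4,971.29 × 0.02 = $99.43
Fitness reimbursement repayment: $185.03
Vision insurance premium: $252.50
Total deductions = $472.27 + $67.49 + $49.71 + $99.43 + $185.03 + $252.50 = $1,126.43
Net pay = $4,971.29 − $1,126.43 = $3,844.86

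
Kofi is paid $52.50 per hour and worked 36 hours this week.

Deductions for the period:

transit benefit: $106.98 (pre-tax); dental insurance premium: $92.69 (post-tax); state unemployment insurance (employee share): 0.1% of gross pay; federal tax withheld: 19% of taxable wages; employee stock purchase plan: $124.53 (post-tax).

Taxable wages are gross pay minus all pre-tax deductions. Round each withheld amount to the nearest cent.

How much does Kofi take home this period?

Gross pay: 36 × $52.50 = $1890.00
Transit benefit: $106.98
Taxable wages = $1890.00 − $106.98 = $1783.02
Federal tax withheld: $1783.02 × 0.19 = $338.77
State unemployment insurance (employee share): $1890.00 × 0.001 = $1.89
Employee stock purchase plan: $124.53
Dental insurance premium: $92.69
Total deductions = $106.98 + $338.77 + $1.89 + $124.53 + $92.69 = $664.86
Net pay = $1890.00 − $664.86 = $1225.14

$1225.14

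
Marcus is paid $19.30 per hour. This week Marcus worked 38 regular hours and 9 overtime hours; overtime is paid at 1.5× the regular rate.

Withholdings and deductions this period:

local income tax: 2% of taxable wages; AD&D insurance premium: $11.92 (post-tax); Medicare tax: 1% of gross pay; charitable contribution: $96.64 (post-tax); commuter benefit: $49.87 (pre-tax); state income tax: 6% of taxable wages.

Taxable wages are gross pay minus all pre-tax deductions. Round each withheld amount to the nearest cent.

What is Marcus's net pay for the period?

Regular pay: 38 × $19.30 = $733.40
Overtime pay: 9 × $19.30 × 1.5 = $260.55
Gross pay = $733.40 + $260.55 = $993.95
Commuter benefit: $49.87
Taxable wages = $993.95 − $49.87 = $944.08
State income tax: $944.08 × 0.06 = $56.64
Local income tax: $944.08 × 0.02 = $18.88
Medicare tax: $993.95 × 0.01 = $9.94
AD&D insurance premium: $11.92
Charitable contribution: $96.64
Total deductions = $49.87 + $56.64 + $18.88 + $9.94 + $11.92 + $96.64 = $243.89
Net pay = $993.95 − $243.89 = $750.06

$750.06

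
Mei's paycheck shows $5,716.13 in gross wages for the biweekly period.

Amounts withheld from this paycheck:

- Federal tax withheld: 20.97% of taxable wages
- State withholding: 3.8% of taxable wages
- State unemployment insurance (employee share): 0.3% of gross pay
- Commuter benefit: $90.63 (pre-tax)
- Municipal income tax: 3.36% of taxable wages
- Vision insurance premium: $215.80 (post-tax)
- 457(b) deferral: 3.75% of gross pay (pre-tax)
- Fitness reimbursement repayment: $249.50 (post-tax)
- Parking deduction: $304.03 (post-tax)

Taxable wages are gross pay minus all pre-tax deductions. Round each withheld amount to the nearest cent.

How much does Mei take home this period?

$3,102.52

457(b) deferral: $5,716.13 × 0.0375 = $214.35
Commuter benefit: $90.63
Pre-tax total = $214.35 + $90.63 = $304.98
Taxable wages = $5,716.13 − $304.98 = $5,411.15
Municipal income tax: $5,411.15 × 0.0336 = $181.81
State withholding: $5,411.15 × 0.038 = $205.62
Federal tax withheld: $5,411.15 × 0.2097 = $1,134.72
State unemployment insurance (employee share): $5,716.13 × 0.003 = $17.15
Parking deduction: $304.03
Fitness reimbursement repayment: $249.50
Vision insurance premium: $215.80
Total deductions = $214.35 + $90.63 + $181.81 + $205.62 + $1,134.72 + $17.15 + $304.03 + $249.50 + $215.80 = $2,613.61
Net pay = $5,716.13 − $2,613.61 = $3,102.52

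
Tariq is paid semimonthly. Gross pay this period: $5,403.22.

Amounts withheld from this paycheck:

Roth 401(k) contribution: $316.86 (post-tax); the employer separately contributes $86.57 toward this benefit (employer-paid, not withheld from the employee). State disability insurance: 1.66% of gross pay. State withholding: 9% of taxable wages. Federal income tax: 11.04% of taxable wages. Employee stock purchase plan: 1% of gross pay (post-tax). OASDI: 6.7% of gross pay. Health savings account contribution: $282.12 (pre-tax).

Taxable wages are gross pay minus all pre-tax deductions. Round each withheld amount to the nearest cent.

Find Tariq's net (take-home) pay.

Health savings account contribution: $282.12
Taxable wages = $5,403.22 − $282.12 = $5,121.10
Federal income tax: $5,121.10 × 0.1104 = $565.37
State withholding: $5,121.10 × 0.09 = $460.90
OASDI: $5,403.22 × 0.067 = $362.02
State disability insurance: $5,403.22 × 0.0166 = $89.69
Employee stock purchase plan: $5,403.22 × 0.01 = $54.03
Roth 401(k) contribution: $316.86
(Employer's $86.57 toward Roth 401(k) contribution is not withheld from the employee.)
Total deductions = $282.12 + $565.37 + $460.90 + $362.02 + $89.69 + $54.03 + $316.86 = $2,130.99
Net pay = $5,403.22 − $2,130.99 = $3,272.23

$3,272.23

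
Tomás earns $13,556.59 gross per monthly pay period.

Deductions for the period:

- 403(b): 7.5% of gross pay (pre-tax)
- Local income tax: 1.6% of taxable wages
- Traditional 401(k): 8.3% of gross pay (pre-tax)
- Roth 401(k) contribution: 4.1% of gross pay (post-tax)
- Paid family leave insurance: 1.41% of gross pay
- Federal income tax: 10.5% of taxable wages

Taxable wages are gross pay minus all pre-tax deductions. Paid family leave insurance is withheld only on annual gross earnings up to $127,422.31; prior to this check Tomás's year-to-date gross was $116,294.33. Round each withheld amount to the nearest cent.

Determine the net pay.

$9,320.76

Traditional 401(k): $13,556.59 × 0.083 = $1,125.20
403(b): $13,556.59 × 0.075 = $1,016.74
Pre-tax total = $1,125.20 + $1,016.74 = $2,141.94
Taxable wages = $13,556.59 − $2,141.94 = $11,414.65
Federal income tax: $11,414.65 × 0.105 = $1,198.54
Local income tax: $11,414.65 × 0.016 = $182.63
Paid family leave insurance: only $127,422.31 − $116,294.33 = $11,127.98 of this check is subject → $11,127.98 × 0.0141 = $156.90
Roth 401(k) contribution: $13,556.59 × 0.041 = $555.82
Total deductions = $1,125.20 + $1,016.74 + $1,198.54 + $182.63 + $156.90 + $555.82 = $4,235.83
Net pay = $13,556.59 − $4,235.83 = $9,320.76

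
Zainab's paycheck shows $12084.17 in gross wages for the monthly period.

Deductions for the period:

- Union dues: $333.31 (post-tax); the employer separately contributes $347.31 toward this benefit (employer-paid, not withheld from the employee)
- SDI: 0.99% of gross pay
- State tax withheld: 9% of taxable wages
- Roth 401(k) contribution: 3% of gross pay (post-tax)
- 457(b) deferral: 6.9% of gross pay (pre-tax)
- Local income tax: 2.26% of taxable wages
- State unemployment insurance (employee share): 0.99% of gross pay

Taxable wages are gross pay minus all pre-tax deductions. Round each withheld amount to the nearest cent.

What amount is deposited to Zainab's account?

$9048.47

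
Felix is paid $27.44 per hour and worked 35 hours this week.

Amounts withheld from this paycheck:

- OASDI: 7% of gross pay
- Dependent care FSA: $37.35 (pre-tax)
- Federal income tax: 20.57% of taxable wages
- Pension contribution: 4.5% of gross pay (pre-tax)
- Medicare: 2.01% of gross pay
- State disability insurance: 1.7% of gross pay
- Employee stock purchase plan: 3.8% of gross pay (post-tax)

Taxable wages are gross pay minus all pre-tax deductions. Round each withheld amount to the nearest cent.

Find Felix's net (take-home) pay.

$559.49

Gross pay: 35 × $27.44 = $960.40
Dependent care FSA: $37.35
Pension contribution: $960.40 × 0.045 = $43.22
Pre-tax total = $37.35 + $43.22 = $80.57
Taxable wages = $960.40 − $80.57 = $879.83
Federal income tax: $879.83 × 0.2057 = $180.98
Medicare: $960.40 × 0.0201 = $19.30
OASDI: $960.40 × 0.07 = $67.23
State disability insurance: $960.40 × 0.017 = $16.33
Employee stock purchase plan: $960.40 × 0.038 = $36.50
Total deductions = $37.35 + $43.22 + $180.98 + $19.30 + $67.23 + $16.33 + $36.50 = $400.91
Net pay = $960.40 − $400.91 = $559.49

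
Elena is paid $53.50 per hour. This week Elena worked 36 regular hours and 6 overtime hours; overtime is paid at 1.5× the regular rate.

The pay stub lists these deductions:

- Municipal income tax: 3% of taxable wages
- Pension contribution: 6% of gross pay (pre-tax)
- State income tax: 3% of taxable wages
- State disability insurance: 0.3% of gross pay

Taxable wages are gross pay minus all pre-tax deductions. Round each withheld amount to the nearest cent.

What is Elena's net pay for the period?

Regular pay: 36 × $53.50 = $1926.00
Overtime pay: 6 × $53.50 × 1.5 = $481.50
Gross pay = $1926.00 + $481.50 = $2407.50
Pension contribution: $2407.50 × 0.06 = $144.45
Taxable wages = $2407.50 − $144.45 = $2263.05
State income tax: $2263.05 × 0.03 = $67.89
Municipal income tax: $2263.05 × 0.03 = $67.89
State disability insurance: $2407.50 × 0.003 = $7.22
Total deductions = $144.45 + $67.89 + $67.89 + $7.22 = $287.45
Net pay = $2407.50 − $287.45 = $2120.05

$2120.05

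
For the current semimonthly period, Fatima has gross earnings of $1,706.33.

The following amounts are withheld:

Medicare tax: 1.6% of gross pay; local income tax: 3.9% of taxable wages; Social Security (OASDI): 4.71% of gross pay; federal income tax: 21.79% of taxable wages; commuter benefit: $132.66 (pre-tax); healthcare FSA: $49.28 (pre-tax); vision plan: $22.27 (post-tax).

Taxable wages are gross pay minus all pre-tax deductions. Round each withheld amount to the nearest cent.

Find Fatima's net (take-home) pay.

Healthcare FSA: $49.28
Commuter benefit: $132.66
Pre-tax total = $49.28 + $132.66 = $181.94
Taxable wages = $1,706.33 − $181.94 = $1,524.39
Federal income tax: $1,524.39 × 0.2179 = $332.16
Local income tax: $1,524.39 × 0.039 = $59.45
Medicare tax: $1,706.33 × 0.016 = $27.30
Social Security (OASDI): $1,706.33 × 0.0471 = $80.37
Vision plan: $22.27
Total deductions = $49.28 + $132.66 + $332.16 + $59.45 + $27.30 + $80.37 + $22.27 = $703.49
Net pay = $1,706.33 − $703.49 = $1,002.84

$1,002.84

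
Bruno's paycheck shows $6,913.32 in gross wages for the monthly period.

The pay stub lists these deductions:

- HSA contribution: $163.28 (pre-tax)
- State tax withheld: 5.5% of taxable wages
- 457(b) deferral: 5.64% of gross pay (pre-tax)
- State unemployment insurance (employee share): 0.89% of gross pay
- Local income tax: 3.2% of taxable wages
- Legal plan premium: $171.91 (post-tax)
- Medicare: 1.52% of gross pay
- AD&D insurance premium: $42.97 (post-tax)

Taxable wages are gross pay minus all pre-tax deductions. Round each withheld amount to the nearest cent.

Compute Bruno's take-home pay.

457(b) deferral: $6,913.32 × 0.0564 = $389.91
HSA contribution: $163.28
Pre-tax total = $389.91 + $163.28 = $553.19
Taxable wages = $6,913.32 − $553.19 = $6,360.13
State tax withheld: $6,360.13 × 0.055 = $349.81
Local income tax: $6,360.13 × 0.032 = $203.52
Medicare: $6,913.32 × 0.0152 = $105.08
State unemployment insurance (employee share): $6,913.32 × 0.0089 = $61.53
AD&D insurance premium: $42.97
Legal plan premium: $171.91
Total deductions = $389.91 + $163.28 + $349.81 + $203.52 + $105.08 + $61.53 + $42.97 + $171.91 = $1,488.01
Net pay = $6,913.32 − $1,488.01 = $5,425.31

$5,425.31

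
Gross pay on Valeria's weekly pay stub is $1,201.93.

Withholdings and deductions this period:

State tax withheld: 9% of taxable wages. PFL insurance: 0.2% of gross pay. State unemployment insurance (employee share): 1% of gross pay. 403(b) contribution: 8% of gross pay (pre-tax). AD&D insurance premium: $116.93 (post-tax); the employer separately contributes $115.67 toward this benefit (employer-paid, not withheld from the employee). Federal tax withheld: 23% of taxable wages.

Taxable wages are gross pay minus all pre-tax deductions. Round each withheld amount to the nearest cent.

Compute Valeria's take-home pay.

403(b) contribution: $1,201.93 × 0.08 = $96.15
Taxable wages = $1,201.93 − $96.15 = $1,105.78
State tax withheld: $1,105.78 × 0.09 = $99.52
Federal tax withheld: $1,105.78 × 0.23 = $254.33
State unemployment insurance (employee share): $1,201.93 × 0.01 = $12.02
PFL insurance: $1,201.93 × 0.002 = $2.40
AD&D insurance premium: $116.93
(Employer's $115.67 toward AD&D insurance premium is not withheld from the employee.)
Total deductions = $96.15 + $99.52 + $254.33 + $12.02 + $2.40 + $116.93 = $581.35
Net pay = $1,201.93 − $581.35 = $620.58

$620.58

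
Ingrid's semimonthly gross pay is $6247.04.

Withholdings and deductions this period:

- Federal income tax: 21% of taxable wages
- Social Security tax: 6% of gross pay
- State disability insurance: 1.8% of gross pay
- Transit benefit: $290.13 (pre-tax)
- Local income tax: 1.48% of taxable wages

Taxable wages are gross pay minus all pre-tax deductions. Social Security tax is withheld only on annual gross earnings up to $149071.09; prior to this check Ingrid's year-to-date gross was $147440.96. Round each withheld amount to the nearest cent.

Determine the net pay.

$4407.54

Transit benefit: $290.13
Taxable wages = $6247.04 − $290.13 = $5956.91
Local income tax: $5956.91 × 0.0148 = $88.16
Federal income tax: $5956.91 × 0.21 = $1250.95
State disability insurance: $6247.04 × 0.018 = $112.45
Social Security tax: only $149071.09 − $147440.96 = $1630.13 of this check is subject → $1630.13 × 0.06 = $97.81
Total deductions = $290.13 + $88.16 + $1250.95 + $112.45 + $97.81 = $1839.50
Net pay = $6247.04 − $1839.50 = $4407.54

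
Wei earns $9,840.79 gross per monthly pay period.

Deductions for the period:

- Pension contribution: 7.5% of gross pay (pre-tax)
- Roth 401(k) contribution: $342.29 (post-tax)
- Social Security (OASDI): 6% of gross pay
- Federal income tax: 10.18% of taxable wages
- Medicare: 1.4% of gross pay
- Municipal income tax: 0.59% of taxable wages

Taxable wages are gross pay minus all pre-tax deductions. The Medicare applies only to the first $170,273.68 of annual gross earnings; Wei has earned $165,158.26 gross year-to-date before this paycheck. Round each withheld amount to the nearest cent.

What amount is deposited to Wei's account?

$7,118.00

Pension contribution: $9,840.79 × 0.075 = $738.06
Taxable wages = $9,840.79 − $738.06 = $9,102.73
Federal income tax: $9,102.73 × 0.1018 = $926.66
Municipal income tax: $9,102.73 × 0.0059 = $53.71
Social Security (OASDI): $9,840.79 × 0.06 = $590.45
Medicare: only $170,273.68 − $165,158.26 = $5,115.42 of this check is subject → $5,115.42 × 0.014 = $71.62
Roth 401(k) contribution: $342.29
Total deductions = $738.06 + $926.66 + $53.71 + $590.45 + $71.62 + $342.29 = $2,722.79
Net pay = $9,840.79 − $2,722.79 = $7,118.00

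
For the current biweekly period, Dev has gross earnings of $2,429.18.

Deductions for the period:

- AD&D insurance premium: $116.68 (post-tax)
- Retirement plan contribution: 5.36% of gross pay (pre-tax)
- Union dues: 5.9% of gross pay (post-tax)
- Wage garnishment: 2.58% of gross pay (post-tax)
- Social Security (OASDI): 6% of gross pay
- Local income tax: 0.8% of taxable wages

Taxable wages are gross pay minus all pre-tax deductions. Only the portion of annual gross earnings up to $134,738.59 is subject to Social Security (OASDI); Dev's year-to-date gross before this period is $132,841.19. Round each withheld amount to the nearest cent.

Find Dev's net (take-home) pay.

$1,844.08

Retirement plan contribution: $2,429.18 × 0.0536 = $130.20
Taxable wages = $2,429.18 − $130.20 = $2,298.98
Local income tax: $2,298.98 × 0.008 = $18.39
Social Security (OASDI): only $134,738.59 − $132,841.19 = $1,897.40 of this check is subject → $1,897.40 × 0.06 = $113.84
Wage garnishment: $2,429.18 × 0.0258 = $62.67
Union dues: $2,429.18 × 0.059 = $143.32
AD&D insurance premium: $116.68
Total deductions = $130.20 + $18.39 + $113.84 + $62.67 + $143.32 + $116.68 = $585.10
Net pay = $2,429.18 − $585.10 = $1,844.08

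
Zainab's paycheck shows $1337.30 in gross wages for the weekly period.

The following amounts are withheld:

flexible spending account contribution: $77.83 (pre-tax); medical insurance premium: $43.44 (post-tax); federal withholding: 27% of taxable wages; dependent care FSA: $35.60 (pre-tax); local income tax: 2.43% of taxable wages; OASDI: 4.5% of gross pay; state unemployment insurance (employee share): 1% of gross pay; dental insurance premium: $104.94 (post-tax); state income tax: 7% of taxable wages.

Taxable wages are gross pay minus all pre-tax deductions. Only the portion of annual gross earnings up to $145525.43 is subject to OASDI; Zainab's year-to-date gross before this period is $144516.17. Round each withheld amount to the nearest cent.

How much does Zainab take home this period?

Dependent care FSA: $35.60
Flexible spending account contribution: $77.83
Pre-tax total = $35.60 + $77.83 = $113.43
Taxable wages = $1337.30 − $113.43 = $1223.87
Local income tax: $1223.87 × 0.0243 = $29.74
Federal withholding: $1223.87 × 0.27 = $330.44
State income tax: $1223.87 × 0.07 = $85.67
State unemployment insurance (employee share): $1337.30 × 0.01 = $13.37
OASDI: only $145525.43 − $144516.17 = $1009.26 of this check is subject → $1009.26 × 0.045 = $45.42
Dental insurance premium: $104.94
Medical insurance premium: $43.44
Total deductions = $35.60 + $77.83 + $29.74 + $330.44 + $85.67 + $13.37 + $45.42 + $104.94 + $43.44 = $766.45
Net pay = $1337.30 − $766.45 = $570.85

$570.85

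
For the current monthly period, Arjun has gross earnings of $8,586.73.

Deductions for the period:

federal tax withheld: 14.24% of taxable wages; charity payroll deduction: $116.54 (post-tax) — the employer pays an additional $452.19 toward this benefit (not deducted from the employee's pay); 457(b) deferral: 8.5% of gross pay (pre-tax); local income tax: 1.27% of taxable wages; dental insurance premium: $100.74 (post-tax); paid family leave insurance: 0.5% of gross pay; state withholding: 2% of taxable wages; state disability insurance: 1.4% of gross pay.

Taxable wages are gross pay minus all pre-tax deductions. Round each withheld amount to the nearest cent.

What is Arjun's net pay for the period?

$6,100.70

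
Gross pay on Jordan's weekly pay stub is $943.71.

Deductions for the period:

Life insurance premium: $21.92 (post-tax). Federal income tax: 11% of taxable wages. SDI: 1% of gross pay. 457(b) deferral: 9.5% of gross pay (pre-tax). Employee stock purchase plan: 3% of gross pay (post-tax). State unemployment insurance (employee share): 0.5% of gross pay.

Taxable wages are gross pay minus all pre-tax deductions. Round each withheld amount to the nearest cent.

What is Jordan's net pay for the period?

457(b) deferral: $943.71 × 0.095 = $89.65
Taxable wages = $943.71 − $89.65 = $854.06
Federal income tax: $854.06 × 0.11 = $93.95
SDI: $943.71 × 0.01 = $9.44
State unemployment insurance (employee share): $943.71 × 0.005 = $4.72
Life insurance premium: $21.92
Employee stock purchase plan: $943.71 × 0.03 = $28.31
Total deductions = $89.65 + $93.95 + $9.44 + $4.72 + $21.92 + $28.31 = $247.99
Net pay = $943.71 − $247.99 = $695.72

$695.72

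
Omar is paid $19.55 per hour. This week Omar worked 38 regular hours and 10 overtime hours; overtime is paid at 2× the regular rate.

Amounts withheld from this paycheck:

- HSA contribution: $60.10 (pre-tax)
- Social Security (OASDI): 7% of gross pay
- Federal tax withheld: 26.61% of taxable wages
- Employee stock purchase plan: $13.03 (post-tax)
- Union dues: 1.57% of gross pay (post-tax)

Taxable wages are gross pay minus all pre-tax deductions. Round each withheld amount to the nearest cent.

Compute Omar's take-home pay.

$677.86

Regular pay: 38 × $19.55 = $742.90
Overtime pay: 10 × $19.55 × 2 = $391.00
Gross pay = $742.90 + $391.00 = $1,133.90
HSA contribution: $60.10
Taxable wages = $1,133.90 − $60.10 = $1,073.80
Federal tax withheld: $1,073.80 × 0.2661 = $285.74
Social Security (OASDI): $1,133.90 × 0.07 = $79.37
Employee stock purchase plan: $13.03
Union dues: $1,133.90 × 0.0157 = $17.80
Total deductions = $60.10 + $285.74 + $79.37 + $13.03 + $17.80 = $456.04
Net pay = $1,133.90 − $456.04 = $677.86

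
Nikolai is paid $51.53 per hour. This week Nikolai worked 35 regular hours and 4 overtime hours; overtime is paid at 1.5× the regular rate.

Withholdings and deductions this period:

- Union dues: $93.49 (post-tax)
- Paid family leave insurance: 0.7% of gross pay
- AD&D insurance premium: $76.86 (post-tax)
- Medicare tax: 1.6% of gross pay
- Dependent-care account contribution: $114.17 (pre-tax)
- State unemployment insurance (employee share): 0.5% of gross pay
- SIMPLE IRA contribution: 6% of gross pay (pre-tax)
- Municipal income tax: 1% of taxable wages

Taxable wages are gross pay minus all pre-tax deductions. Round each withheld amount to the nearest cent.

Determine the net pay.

Regular pay: 35 × $51.53 = $1,803.55
Overtime pay: 4 × $51.53 × 1.5 = $309.18
Gross pay = $1,803.55 + $309.18 = $2,112.73
SIMPLE IRA contribution: $2,112.73 × 0.06 = $126.76
Dependent-care account contribution: $114.17
Pre-tax total = $126.76 + $114.17 = $240.93
Taxable wages = $2,112.73 − $240.93 = $1,871.80
Municipal income tax: $1,871.80 × 0.01 = $18.72
State unemployment insurance (employee share): $2,112.73 × 0.005 = $10.56
Medicare tax: $2,112.73 × 0.016 = $33.80
Paid family leave insurance: $2,112.73 × 0.007 = $14.79
AD&D insurance premium: $76.86
Union dues: $93.49
Total deductions = $126.76 + $114.17 + $18.72 + $10.56 + $33.80 + $14.79 + $76.86 + $93.49 = $489.15
Net pay = $2,112.73 − $489.15 = $1,623.58

$1,623.58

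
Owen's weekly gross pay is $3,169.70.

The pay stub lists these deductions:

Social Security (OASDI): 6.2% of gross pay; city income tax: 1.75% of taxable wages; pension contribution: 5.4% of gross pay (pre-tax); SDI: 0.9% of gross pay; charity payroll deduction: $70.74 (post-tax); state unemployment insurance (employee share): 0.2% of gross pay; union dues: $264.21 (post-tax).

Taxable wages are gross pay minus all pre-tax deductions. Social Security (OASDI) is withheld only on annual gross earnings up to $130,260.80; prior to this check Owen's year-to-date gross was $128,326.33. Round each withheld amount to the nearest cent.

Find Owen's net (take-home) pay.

$2,456.31

Pension contribution: $3,169.70 × 0.054 = $171.16
Taxable wages = $3,169.70 − $171.16 = $2,998.54
City income tax: $2,998.54 × 0.0175 = $52.47
SDI: $3,169.70 × 0.009 = $28.53
Social Security (OASDI): only $130,260.80 − $128,326.33 = $1,934.47 of this check is subject → $1,934.47 × 0.062 = $119.94
State unemployment insurance (employee share): $3,169.70 × 0.002 = $6.34
Charity payroll deduction: $70.74
Union dues: $264.21
Total deductions = $171.16 + $52.47 + $28.53 + $119.94 + $6.34 + $70.74 + $264.21 = $713.39
Net pay = $3,169.70 − $713.39 = $2,456.31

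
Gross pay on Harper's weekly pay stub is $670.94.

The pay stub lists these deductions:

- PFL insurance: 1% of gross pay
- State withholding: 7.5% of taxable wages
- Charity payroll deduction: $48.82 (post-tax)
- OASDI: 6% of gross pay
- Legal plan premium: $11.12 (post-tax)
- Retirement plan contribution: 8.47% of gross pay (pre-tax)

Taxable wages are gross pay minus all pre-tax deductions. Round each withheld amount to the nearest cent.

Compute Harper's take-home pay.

Retirement plan contribution: $670.94 × 0.0847 = $56.83
Taxable wages = $670.94 − $56.83 = $614.11
State withholding: $614.11 × 0.075 = $46.06
OASDI: $670.94 × 0.06 = $40.26
PFL insurance: $670.94 × 0.01 = $6.71
Legal plan premium: $11.12
Charity payroll deduction: $48.82
Total deductions = $56.83 + $46.06 + $40.26 + $6.71 + $11.12 + $48.82 = $209.80
Net pay = $670.94 − $209.80 = $461.14

$461.14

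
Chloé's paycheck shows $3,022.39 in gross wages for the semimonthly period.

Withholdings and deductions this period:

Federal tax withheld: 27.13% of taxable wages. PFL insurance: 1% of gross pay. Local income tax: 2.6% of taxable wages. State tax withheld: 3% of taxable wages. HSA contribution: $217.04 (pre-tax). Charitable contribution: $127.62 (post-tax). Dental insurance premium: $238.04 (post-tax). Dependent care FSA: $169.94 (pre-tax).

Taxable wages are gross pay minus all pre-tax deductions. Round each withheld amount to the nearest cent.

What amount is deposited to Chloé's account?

Dependent care FSA: $169.94
HSA contribution: $217.04
Pre-tax total = $169.94 + $217.04 = $386.98
Taxable wages = $3,022.39 − $386.98 = $2,635.41
State tax withheld: $2,635.41 × 0.03 = $79.06
Local income tax: $2,635.41 × 0.026 = $68.52
Federal tax withheld: $2,635.41 × 0.2713 = $714.99
PFL insurance: $3,022.39 × 0.01 = $30.22
Dental insurance premium: $238.04
Charitable contribution: $127.62
Total deductions = $169.94 + $217.04 + $79.06 + $68.52 + $714.99 + $30.22 + $238.04 + $127.62 = $1,645.43
Net pay = $3,022.39 − $1,645.43 = $1,376.96

$1,376.96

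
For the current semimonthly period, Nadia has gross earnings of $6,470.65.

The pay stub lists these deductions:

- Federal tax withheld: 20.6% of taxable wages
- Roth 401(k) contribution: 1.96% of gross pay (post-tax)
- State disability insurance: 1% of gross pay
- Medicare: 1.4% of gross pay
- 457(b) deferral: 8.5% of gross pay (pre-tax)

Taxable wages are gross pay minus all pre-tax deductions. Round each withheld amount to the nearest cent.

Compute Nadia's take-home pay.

457(b) deferral: $6,470.65 × 0.085 = $550.01
Taxable wages = $6,470.65 − $550.01 = $5,920.64
Federal tax withheld: $5,920.64 × 0.206 = $1,219.65
State disability insurance: $6,470.65 × 0.01 = $64.71
Medicare: $6,470.65 × 0.014 = $90.59
Roth 401(k) contribution: $6,470.65 × 0.0196 = $126.82
Total deductions = $550.01 + $1,219.65 + $64.71 + $90.59 + $126.82 = $2,051.78
Net pay = $6,470.65 − $2,051.78 = $4,418.87

$4,418.87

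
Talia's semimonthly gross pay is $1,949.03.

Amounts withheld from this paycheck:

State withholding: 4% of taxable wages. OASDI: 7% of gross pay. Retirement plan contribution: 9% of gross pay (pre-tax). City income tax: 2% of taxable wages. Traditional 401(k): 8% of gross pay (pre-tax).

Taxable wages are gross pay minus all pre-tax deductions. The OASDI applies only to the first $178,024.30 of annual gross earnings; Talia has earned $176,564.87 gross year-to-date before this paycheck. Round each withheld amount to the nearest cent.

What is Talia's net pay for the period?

$1,418.48

Traditional 401(k): $1,949.03 × 0.08 = $155.92
Retirement plan contribution: $1,949.03 × 0.09 = $175.41
Pre-tax total = $155.92 + $175.41 = $331.33
Taxable wages = $1,949.03 − $331.33 = $1,617.70
City income tax: $1,617.70 × 0.02 = $32.35
State withholding: $1,617.70 × 0.04 = $64.71
OASDI: only $178,024.30 − $176,564.87 = $1,459.43 of this check is subject → $1,459.43 × 0.07 = $102.16
Total deductions = $155.92 + $175.41 + $32.35 + $64.71 + $102.16 = $530.55
Net pay = $1,949.03 − $530.55 = $1,418.48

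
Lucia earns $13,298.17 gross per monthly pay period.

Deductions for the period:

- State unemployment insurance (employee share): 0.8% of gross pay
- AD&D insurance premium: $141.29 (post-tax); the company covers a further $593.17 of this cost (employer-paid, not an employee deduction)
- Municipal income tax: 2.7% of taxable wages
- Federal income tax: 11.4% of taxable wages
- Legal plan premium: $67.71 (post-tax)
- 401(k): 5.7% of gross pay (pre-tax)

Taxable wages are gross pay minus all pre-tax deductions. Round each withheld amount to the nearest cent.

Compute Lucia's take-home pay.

$10,456.62

401(k): $13,298.17 × 0.057 = $758.00
Taxable wages = $13,298.17 − $758.00 = $12,540.17
Federal income tax: $12,540.17 × 0.114 = $1,429.58
Municipal income tax: $12,540.17 × 0.027 = $338.58
State unemployment insurance (employee share): $13,298.17 × 0.008 = $106.39
AD&D insurance premium: $141.29
Legal plan premium: $67.71
(Employer's $593.17 toward AD&D insurance premium is not withheld from the employee.)
Total deductions = $758.00 + $1,429.58 + $338.58 + $106.39 + $141.29 + $67.71 = $2,841.55
Net pay = $13,298.17 − $2,841.55 = $10,456.62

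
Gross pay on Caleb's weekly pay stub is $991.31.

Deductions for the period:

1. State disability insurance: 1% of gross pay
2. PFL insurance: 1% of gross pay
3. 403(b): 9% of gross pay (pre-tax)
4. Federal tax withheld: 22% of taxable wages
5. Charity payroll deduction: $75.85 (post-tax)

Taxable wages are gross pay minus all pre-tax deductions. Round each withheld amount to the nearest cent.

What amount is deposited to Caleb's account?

403(b): $991.31 × 0.09 = $89.22
Taxable wages = $991.31 − $89.22 = $902.09
Federal tax withheld: $902.09 × 0.22 = $198.46
PFL insurance: $991.31 × 0.01 = $9.91
State disability insurance: $991.31 × 0.01 = $9.91
Charity payroll deduction: $75.85
Total deductions = $89.22 + $198.46 + $9.91 + $9.91 + $75.85 = $383.35
Net pay = $991.31 − $383.35 = $607.96

$607.96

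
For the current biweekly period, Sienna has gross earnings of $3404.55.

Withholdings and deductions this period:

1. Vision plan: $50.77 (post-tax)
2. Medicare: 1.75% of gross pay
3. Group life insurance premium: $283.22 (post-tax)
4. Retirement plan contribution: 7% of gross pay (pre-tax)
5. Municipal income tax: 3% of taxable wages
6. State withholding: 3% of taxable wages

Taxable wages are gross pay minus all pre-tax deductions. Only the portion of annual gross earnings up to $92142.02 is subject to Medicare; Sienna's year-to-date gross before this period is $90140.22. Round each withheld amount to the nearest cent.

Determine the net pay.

Retirement plan contribution: $3404.55 × 0.07 = $238.32
Taxable wages = $3404.55 − $238.32 = $3166.23
Municipal income tax: $3166.23 × 0.03 = $94.99
State withholding: $3166.23 × 0.03 = $94.99
Medicare: only $92142.02 − $90140.22 = $2001.80 of this check is subject → $2001.80 × 0.0175 = $35.03
Group life insurance premium: $283.22
Vision plan: $50.77
Total deductions = $238.32 + $94.99 + $94.99 + $35.03 + $283.22 + $50.77 = $797.32
Net pay = $3404.55 − $797.32 = $2607.23

$2607.23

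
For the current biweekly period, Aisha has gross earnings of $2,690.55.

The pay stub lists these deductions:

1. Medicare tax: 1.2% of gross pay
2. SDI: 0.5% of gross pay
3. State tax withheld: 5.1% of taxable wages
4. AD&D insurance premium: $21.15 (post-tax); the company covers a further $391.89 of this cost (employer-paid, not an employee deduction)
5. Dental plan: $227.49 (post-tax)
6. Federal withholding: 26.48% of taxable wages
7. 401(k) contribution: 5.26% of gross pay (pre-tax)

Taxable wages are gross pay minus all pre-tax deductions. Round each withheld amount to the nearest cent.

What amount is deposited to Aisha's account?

$1,449.67

401(k) contribution: $2,690.55 × 0.0526 = $141.52
Taxable wages = $2,690.55 − $141.52 = $2,549.03
Federal withholding: $2,549.03 × 0.2648 = $674.98
State tax withheld: $2,549.03 × 0.051 = $130.00
Medicare tax: $2,690.55 × 0.012 = $32.29
SDI: $2,690.55 × 0.005 = $13.45
Dental plan: $227.49
AD&D insurance premium: $21.15
(Employer's $391.89 toward AD&D insurance premium is not withheld from the employee.)
Total deductions = $141.52 + $674.98 + $130.00 + $32.29 + $13.45 + $227.49 + $21.15 = $1,240.88
Net pay = $2,690.55 − $1,240.88 = $1,449.67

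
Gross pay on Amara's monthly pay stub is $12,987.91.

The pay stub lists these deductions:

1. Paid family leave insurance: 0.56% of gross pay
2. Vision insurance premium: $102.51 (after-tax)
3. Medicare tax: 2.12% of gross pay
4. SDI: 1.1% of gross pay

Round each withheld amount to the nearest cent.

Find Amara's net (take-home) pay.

SDI: $12,987.91 × 0.011 = $142.87
Medicare tax: $12,987.91 × 0.0212 = $275.34
Paid family leave insurance: $12,987.91 × 0.0056 = $72.73
Vision insurance premium: $102.51
Total deductions = $142.87 + $275.34 + $72.73 + $102.51 = $593.45
Net pay = $12,987.91 − $593.45 = $12,394.46

$12,394.46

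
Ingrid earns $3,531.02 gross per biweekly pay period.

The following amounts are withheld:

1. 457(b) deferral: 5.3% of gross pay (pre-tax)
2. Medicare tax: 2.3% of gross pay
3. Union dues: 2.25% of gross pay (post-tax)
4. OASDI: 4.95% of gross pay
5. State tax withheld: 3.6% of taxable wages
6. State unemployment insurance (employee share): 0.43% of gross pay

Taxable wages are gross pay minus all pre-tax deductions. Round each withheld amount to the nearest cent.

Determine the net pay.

$2,872.87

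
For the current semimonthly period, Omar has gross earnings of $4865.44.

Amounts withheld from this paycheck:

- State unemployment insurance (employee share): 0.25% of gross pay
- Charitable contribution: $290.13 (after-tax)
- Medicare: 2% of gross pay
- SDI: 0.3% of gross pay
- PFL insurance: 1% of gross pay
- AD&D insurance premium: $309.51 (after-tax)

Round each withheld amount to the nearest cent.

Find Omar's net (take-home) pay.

$4093.08

PFL insurance: $4865.44 × 0.01 = $48.65
SDI: $4865.44 × 0.003 = $14.60
State unemployment insurance (employee share): $4865.44 × 0.0025 = $12.16
Medicare: $4865.44 × 0.02 = $97.31
AD&D insurance premium: $309.51
Charitable contribution: $290.13
Total deductions = $48.65 + $14.60 + $12.16 + $97.31 + $309.51 + $290.13 = $772.36
Net pay = $4865.44 − $772.36 = $4093.08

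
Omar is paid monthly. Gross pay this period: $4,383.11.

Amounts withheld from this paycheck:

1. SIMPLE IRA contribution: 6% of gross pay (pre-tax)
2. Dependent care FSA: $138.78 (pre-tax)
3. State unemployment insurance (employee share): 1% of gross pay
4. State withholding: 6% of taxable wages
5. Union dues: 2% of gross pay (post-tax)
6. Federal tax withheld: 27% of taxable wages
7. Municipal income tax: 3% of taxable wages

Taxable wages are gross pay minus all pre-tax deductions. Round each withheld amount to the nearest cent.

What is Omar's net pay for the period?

$2,416.57

Dependent care FSA: $138.78
SIMPLE IRA contribution: $4,383.11 × 0.06 = $262.99
Pre-tax total = $138.78 + $262.99 = $401.77
Taxable wages = $4,383.11 − $401.77 = $3,981.34
State withholding: $3,981.34 × 0.06 = $238.88
Municipal income tax: $3,981.34 × 0.03 = $119.44
Federal tax withheld: $3,981.34 × 0.27 = $1,074.96
State unemployment insurance (employee share): $4,383.11 × 0.01 = $43.83
Union dues: $4,383.11 × 0.02 = $87.66
Total deductions = $138.78 + $262.99 + $238.88 + $119.44 + $1,074.96 + $43.83 + $87.66 = $1,966.54
Net pay = $4,383.11 − $1,966.54 = $2,416.57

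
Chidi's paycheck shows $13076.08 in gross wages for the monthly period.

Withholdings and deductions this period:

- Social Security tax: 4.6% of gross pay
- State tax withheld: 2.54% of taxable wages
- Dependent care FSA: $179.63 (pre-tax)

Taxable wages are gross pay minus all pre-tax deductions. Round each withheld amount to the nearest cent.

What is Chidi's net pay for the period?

Dependent care FSA: $179.63
Taxable wages = $13076.08 − $179.63 = $12896.45
State tax withheld: $12896.45 × 0.0254 = $327.57
Social Security tax: $13076.08 × 0.046 = $601.50
Total deductions = $179.63 + $327.57 + $601.50 = $1108.70
Net pay = $13076.08 − $1108.70 = $11967.38

$11967.38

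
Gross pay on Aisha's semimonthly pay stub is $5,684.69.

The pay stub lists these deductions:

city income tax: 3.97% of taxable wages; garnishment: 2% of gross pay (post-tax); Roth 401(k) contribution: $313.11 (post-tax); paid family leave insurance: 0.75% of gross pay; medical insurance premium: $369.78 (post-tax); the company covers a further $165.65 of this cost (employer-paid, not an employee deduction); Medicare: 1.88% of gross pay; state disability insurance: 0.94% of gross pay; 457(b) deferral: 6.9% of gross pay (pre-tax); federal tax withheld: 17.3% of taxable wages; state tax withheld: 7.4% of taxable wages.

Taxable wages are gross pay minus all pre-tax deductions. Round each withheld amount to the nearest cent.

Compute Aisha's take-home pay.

$2,775.58

457(b) deferral: $5,684.69 × 0.069 = $392.24
Taxable wages = $5,684.69 − $392.24 = $5,292.45
State tax withheld: $5,292.45 × 0.074 = $391.64
Federal tax withheld: $5,292.45 × 0.173 = $915.59
City income tax: $5,292.45 × 0.0397 = $210.11
Medicare: $5,684.69 × 0.0188 = $106.87
State disability insurance: $5,684.69 × 0.0094 = $53.44
Paid family leave insurance: $5,684.69 × 0.0075 = $42.64
Garnishment: $5,684.69 × 0.02 = $113.69
Roth 401(k) contribution: $313.11
Medical insurance premium: $369.78
(Employer's $165.65 toward medical insurance premium is not withheld from the employee.)
Total deductions = $392.24 + $391.64 + $915.59 + $210.11 + $106.87 + $53.44 + $42.64 + $113.69 + $313.11 + $369.78 = $2,909.11
Net pay = $5,684.69 − $2,909.11 = $2,775.58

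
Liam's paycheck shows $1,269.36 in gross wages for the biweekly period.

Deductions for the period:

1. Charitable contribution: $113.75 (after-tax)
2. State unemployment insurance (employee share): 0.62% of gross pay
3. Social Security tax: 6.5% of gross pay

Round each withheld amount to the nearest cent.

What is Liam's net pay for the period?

State unemployment insurance (employee share): $1,269.36 × 0.0062 = $7.87
Social Security tax: $1,269.36 × 0.065 = $82.51
Charitable contribution: $113.75
Total deductions = $7.87 + $82.51 + $113.75 = $204.13
Net pay = $1,269.36 − $204.13 = $1,065.23

$1,065.23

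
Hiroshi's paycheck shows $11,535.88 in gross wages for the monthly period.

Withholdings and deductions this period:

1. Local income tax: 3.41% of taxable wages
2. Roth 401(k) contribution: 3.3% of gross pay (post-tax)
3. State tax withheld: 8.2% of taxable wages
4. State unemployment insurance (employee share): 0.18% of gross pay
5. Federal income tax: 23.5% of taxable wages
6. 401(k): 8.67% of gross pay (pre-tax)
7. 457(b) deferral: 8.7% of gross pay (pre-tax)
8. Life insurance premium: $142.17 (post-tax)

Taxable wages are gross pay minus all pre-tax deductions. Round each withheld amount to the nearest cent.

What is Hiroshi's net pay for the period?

$5,641.78

401(k): $11,535.88 × 0.0867 = $1,000.16
457(b) deferral: $11,535.88 × 0.087 = $1,003.62
Pre-tax total = $1,000.16 + $1,003.62 = $2,003.78
Taxable wages = $11,535.88 − $2,003.78 = $9,532.10
Local income tax: $9,532.10 × 0.0341 = $325.04
State tax withheld: $9,532.10 × 0.082 = $781.63
Federal income tax: $9,532.10 × 0.235 = $2,240.04
State unemployment insurance (employee share): $11,535.88 × 0.0018 = $20.76
Life insurance premium: $142.17
Roth 401(k) contribution: $11,535.88 × 0.033 = $380.68
Total deductions = $1,000.16 + $1,003.62 + $325.04 + $781.63 + $2,240.04 + $20.76 + $142.17 + $380.68 = $5,894.10
Net pay = $11,535.88 − $5,894.10 = $5,641.78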